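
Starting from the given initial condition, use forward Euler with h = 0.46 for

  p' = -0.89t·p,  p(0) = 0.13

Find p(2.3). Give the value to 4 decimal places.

Euler: p_{n+1} = p_n + h·f(t_n, p_n).
t=0.000000, p=0.130000: f=0.000000 → p ← 0.130000 + 0.46·0.000000 = 0.130000
t=0.460000, p=0.130000: f=-0.053222 → p ← 0.130000 + 0.46·(-0.053222) = 0.105518
t=0.920000, p=0.105518: f=-0.086398 → p ← 0.105518 + 0.46·(-0.086398) = 0.065775
t=1.380000, p=0.065775: f=-0.080785 → p ← 0.065775 + 0.46·(-0.080785) = 0.028614
t=1.840000, p=0.028614: f=-0.046858 → p ← 0.028614 + 0.46·(-0.046858) = 0.007059
p(2.3) ≈ 0.0071

0.0071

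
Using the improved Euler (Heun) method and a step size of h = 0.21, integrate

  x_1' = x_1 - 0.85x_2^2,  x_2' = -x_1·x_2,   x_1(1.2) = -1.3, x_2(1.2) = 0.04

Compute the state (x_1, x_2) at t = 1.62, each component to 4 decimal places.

-1.9746, 0.0776

Heun on (x_1,x_2): k1 = f(t_n, state_n); k2 = f(t_n + h, state_n + h·k1); state_{n+1} = state_n + (h/2)·(k1 + k2).
1.200000: (-1.300000, 0.040000)
  k1 = (-1.301360, 0.052000)
  predictor → (-1.573286, 0.050920)
  k2 = (-1.575490, 0.080112)
  → (-1.602069, 0.053872)
1.410000: (-1.602069, 0.053872)
  k1 = (-1.604536, 0.086306)
  predictor → (-1.939022, 0.071996)
  k2 = (-1.943428, 0.139602)
  → (-1.974605, 0.077592)
(x_1(1.62), x_2(1.62)) ≈ (-1.9746, 0.0776)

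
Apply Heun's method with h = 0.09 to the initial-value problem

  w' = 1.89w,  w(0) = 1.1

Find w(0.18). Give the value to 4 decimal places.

Heun: k1 = f(t_n, w_n); k2 = f(t_n + h, w_n + h·k1); w_{n+1} = w_n + (h/2)·(k1 + k2).
t=0.000000, w=1.100000:
  k1 = f(0.000000, 1.100000) = 2.079000
  k2 = f(0.090000, 1.287110) = 2.432638
  w ← 1.100000 + (0.09/2)·(2.079000 + 2.432638) = 1.303024
t=0.090000, w=1.303024:
  k1 = f(0.090000, 1.303024) = 2.462715
  k2 = f(0.180000, 1.524668) = 2.881623
  w ← 1.303024 + (0.09/2)·(2.462715 + 2.881623) = 1.543519
w(0.18) ≈ 1.5435

1.5435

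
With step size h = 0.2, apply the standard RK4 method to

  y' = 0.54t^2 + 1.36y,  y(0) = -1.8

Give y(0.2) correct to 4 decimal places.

RK4: k1 = f(t_n, y_n); k2 = f(t_n + h/2, y_n + (h/2)·k1); k3 = f(t_n + h/2, y_n + (h/2)·k2); k4 = f(t_n + h, y_n + h·k3); y_{n+1} = y_n + (h/6)·(k1 + 2k2 + 2k3 + k4).
t=0.000000, y=-1.800000:
  k1 = f(0.000000, -1.800000) = -2.448000
  k2 = f(0.100000, -2.044800) = -2.775528
  k3 = f(0.100000, -2.077553) = -2.820072
  k4 = f(0.200000, -2.364014) = -3.193460
  y ← -1.800000 + (0.2/6)·(k1 + 2k2 + 2k3 + k4) = -2.361089
y(0.2) ≈ -2.3611

-2.3611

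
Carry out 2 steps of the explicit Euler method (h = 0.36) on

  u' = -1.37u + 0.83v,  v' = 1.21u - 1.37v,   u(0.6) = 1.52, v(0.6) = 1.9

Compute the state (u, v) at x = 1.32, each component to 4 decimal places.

Euler on (u,v): u_{n+1} = u_n + h·u', v_{n+1} = v_n + h·v'.
0.600000: (1.520000, 1.900000); f=(-0.505400, -0.763800) → (1.338056, 1.625032)
0.960000: (1.338056, 1.625032); f=(-0.484360, -0.607246) → (1.163686, 1.406423)
(u(1.32), v(1.32)) ≈ (1.1637, 1.4064)

1.1637, 1.4064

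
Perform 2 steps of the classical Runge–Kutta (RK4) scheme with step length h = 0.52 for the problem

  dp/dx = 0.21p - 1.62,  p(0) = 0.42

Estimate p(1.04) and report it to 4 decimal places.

-1.3604

RK4: k1 = f(x_n, p_n); k2 = f(x_n + h/2, p_n + (h/2)·k1); k3 = f(x_n + h/2, p_n + (h/2)·k2); k4 = f(x_n + h, p_n + h·k3); p_{n+1} = p_n + (h/6)·(k1 + 2k2 + 2k3 + k4).
x=0.000000, p=0.420000:
  k1 = f(0.000000, 0.420000) = -1.531800
  k2 = f(0.260000, 0.021732) = -1.615436
  k3 = f(0.260000, -0.000013) = -1.620003
  k4 = f(0.520000, -0.422401) = -1.708704
  p ← 0.420000 + (0.52/6)·(k1 + 2k2 + 2k3 + k4) = -0.421653
x=0.520000, p=-0.421653:
  k1 = f(0.520000, -0.421653) = -1.708547
  k2 = f(0.780000, -0.865875) = -1.801834
  k3 = f(0.780000, -0.890130) = -1.806927
  k4 = f(1.040000, -1.361255) = -1.905864
  p ← -0.421653 + (0.52/6)·(k1 + 2k2 + 2k3 + k4) = -1.360421
p(1.04) ≈ -1.3604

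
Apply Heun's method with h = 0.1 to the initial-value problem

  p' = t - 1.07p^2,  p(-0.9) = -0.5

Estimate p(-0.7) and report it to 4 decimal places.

-0.7435

Heun: k1 = f(t_n, p_n); k2 = f(t_n + h, p_n + h·k1); p_{n+1} = p_n + (h/2)·(k1 + k2).
t=-0.900000, p=-0.500000:
  k1 = f(-0.900000, -0.500000) = -1.167500
  k2 = f(-0.800000, -0.616750) = -1.207007
  p ← -0.500000 + (0.1/2)·(-1.167500 + (-1.207007)) = -0.618725
t=-0.800000, p=-0.618725:
  k1 = f(-0.800000, -0.618725) = -1.209619
  k2 = f(-0.700000, -0.739687) = -1.285437
  p ← -0.618725 + (0.1/2)·(-1.209619 + (-1.285437)) = -0.743478
p(-0.7) ≈ -0.7435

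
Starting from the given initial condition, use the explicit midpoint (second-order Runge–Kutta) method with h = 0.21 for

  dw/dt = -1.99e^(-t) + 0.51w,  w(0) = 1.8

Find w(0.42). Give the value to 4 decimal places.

1.4624

Midpoint: k1 = f(t_n, w_n); k2 = f(t_n + h/2, w_n + (h/2)·k1); w_{n+1} = w_n + h·k2.
t=0.000000, w=1.800000:
  k1 = f(0.000000, 1.800000) = -1.072000
  k2 = f(0.105000, 1.687440) = -0.931051
  w ← 1.800000 + 0.21·(-0.931051) = 1.604479
t=0.210000, w=1.604479:
  k1 = f(0.210000, 1.604479) = -0.794778
  k2 = f(0.315000, 1.521027) = -0.676556
  w ← 1.604479 + 0.21·(-0.676556) = 1.462402
w(0.42) ≈ 1.4624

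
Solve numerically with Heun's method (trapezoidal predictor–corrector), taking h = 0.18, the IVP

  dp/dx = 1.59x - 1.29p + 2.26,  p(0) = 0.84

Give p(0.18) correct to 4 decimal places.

1.0529

Heun: k1 = f(x_n, p_n); k2 = f(x_n + h, p_n + h·k1); p_{n+1} = p_n + (h/2)·(k1 + k2).
x=0.000000, p=0.840000:
  k1 = f(0.000000, 0.840000) = 1.176400
  k2 = f(0.180000, 1.051752) = 1.189440
  p ← 0.840000 + (0.18/2)·(1.176400 + 1.189440) = 1.052926
p(0.18) ≈ 1.0529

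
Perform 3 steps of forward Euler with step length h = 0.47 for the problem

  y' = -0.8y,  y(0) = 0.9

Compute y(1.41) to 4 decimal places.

Euler: y_{n+1} = y_n + h·f(x_n, y_n).
x=0.000000, y=0.900000: f=-0.720000 → y ← 0.900000 + 0.47·(-0.720000) = 0.561600
x=0.470000, y=0.561600: f=-0.449280 → y ← 0.561600 + 0.47·(-0.449280) = 0.350438
x=0.940000, y=0.350438: f=-0.280351 → y ← 0.350438 + 0.47·(-0.280351) = 0.218674
y(1.41) ≈ 0.2187

0.2187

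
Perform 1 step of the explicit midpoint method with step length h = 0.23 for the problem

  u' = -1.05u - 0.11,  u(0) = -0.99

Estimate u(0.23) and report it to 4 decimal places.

Midpoint: k1 = f(t_n, u_n); k2 = f(t_n + h/2, u_n + (h/2)·k1); u_{n+1} = u_n + h·k2.
t=0.000000, u=-0.990000:
  k1 = f(0.000000, -0.990000) = 0.929500
  k2 = f(0.115000, -0.883107) = 0.817263
  u ← -0.990000 + 0.23·0.817263 = -0.802030
u(0.23) ≈ -0.8020

-0.8020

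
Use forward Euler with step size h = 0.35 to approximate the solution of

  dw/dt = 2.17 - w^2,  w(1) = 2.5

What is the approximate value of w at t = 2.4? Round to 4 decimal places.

1.4731

Euler: w_{n+1} = w_n + h·f(t_n, w_n).
t=1.000000, w=2.500000: f=-4.080000 → w ← 2.500000 + 0.35·(-4.080000) = 1.072000
t=1.350000, w=1.072000: f=1.020816 → w ← 1.072000 + 0.35·1.020816 = 1.429286
t=1.700000, w=1.429286: f=0.127143 → w ← 1.429286 + 0.35·0.127143 = 1.473786
t=2.050000, w=1.473786: f=-0.002044 → w ← 1.473786 + 0.35·(-0.002044) = 1.473070
w(2.4) ≈ 1.4731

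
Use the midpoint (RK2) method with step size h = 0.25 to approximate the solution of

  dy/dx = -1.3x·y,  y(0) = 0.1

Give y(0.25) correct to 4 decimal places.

0.0959

Midpoint: k1 = f(x_n, y_n); k2 = f(x_n + h/2, y_n + (h/2)·k1); y_{n+1} = y_n + h·k2.
x=0.000000, y=0.100000:
  k1 = f(0.000000, 0.100000) = 0.000000
  k2 = f(0.125000, 0.100000) = -0.016250
  y ← 0.100000 + 0.25·(-0.016250) = 0.095938
y(0.25) ≈ 0.0959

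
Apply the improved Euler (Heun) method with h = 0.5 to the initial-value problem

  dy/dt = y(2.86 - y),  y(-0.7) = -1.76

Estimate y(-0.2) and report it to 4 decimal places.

-16.4425

Heun: k1 = f(t_n, y_n); k2 = f(t_n + h, y_n + h·k1); y_{n+1} = y_n + (h/2)·(k1 + k2).
t=-0.700000, y=-1.760000:
  k1 = f(-0.700000, -1.760000) = -8.131200
  k2 = f(-0.200000, -5.825600) = -50.598831
  y ← -1.760000 + (0.5/2)·(-8.131200 + (-50.598831)) = -16.442508
y(-0.2) ≈ -16.4425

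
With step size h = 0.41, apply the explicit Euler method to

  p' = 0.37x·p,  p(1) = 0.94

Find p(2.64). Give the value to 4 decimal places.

Euler: p_{n+1} = p_n + h·f(x_n, p_n).
x=1.000000, p=0.940000: f=0.347800 → p ← 0.940000 + 0.41·0.347800 = 1.082598
x=1.410000, p=1.082598: f=0.564791 → p ← 1.082598 + 0.41·0.564791 = 1.314162
x=1.820000, p=1.314162: f=0.884957 → p ← 1.314162 + 0.41·0.884957 = 1.676995
x=2.230000, p=1.676995: f=1.383688 → p ← 1.676995 + 0.41·1.383688 = 2.244307
p(2.64) ≈ 2.2443

2.2443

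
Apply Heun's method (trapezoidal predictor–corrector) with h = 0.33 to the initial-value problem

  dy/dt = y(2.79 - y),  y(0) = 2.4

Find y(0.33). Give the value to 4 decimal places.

2.5907

Heun: k1 = f(t_n, y_n); k2 = f(t_n + h, y_n + h·k1); y_{n+1} = y_n + (h/2)·(k1 + k2).
t=0.000000, y=2.400000:
  k1 = f(0.000000, 2.400000) = 0.936000
  k2 = f(0.330000, 2.708880) = 0.219744
  y ← 2.400000 + (0.33/2)·(0.936000 + 0.219744) = 2.590698
y(0.33) ≈ 2.5907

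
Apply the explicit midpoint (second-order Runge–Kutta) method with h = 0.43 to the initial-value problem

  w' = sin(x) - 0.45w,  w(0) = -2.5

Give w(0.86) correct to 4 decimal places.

-1.3856

Midpoint: k1 = f(x_n, w_n); k2 = f(x_n + h/2, w_n + (h/2)·k1); w_{n+1} = w_n + h·k2.
x=0.000000, w=-2.500000:
  k1 = f(0.000000, -2.500000) = 1.125000
  k2 = f(0.215000, -2.258125) = 1.229504
  w ← -2.500000 + 0.43·1.229504 = -1.971313
x=0.430000, w=-1.971313:
  k1 = f(0.430000, -1.971313) = 1.303962
  k2 = f(0.645000, -1.690962) = 1.362131
  w ← -1.971313 + 0.43·1.362131 = -1.385597
w(0.86) ≈ -1.3856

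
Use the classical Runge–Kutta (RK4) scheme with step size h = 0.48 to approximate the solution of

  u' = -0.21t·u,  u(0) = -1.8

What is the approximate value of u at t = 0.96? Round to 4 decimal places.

RK4: k1 = f(t_n, u_n); k2 = f(t_n + h/2, u_n + (h/2)·k1); k3 = f(t_n + h/2, u_n + (h/2)·k2); k4 = f(t_n + h, u_n + h·k3); u_{n+1} = u_n + (h/6)·(k1 + 2k2 + 2k3 + k4).
t=0.000000, u=-1.800000:
  k1 = f(0.000000, -1.800000) = 0.000000
  k2 = f(0.240000, -1.800000) = 0.090720
  k3 = f(0.240000, -1.778227) = 0.089623
  k4 = f(0.480000, -1.756981) = 0.177104
  u ← -1.800000 + (0.48/6)·(k1 + 2k2 + 2k3 + k4) = -1.756977
t=0.480000, u=-1.756977:
  k1 = f(0.480000, -1.756977) = 0.177103
  k2 = f(0.720000, -1.714472) = 0.259228
  k3 = f(0.720000, -1.694762) = 0.256248
  k4 = f(0.960000, -1.633978) = 0.329410
  u ← -1.756977 + (0.48/6)·(k1 + 2k2 + 2k3 + k4) = -1.633980
u(0.96) ≈ -1.6340

-1.6340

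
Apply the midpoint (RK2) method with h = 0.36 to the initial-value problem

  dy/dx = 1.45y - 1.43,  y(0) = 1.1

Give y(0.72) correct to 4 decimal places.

1.2991

Midpoint: k1 = f(x_n, y_n); k2 = f(x_n + h/2, y_n + (h/2)·k1); y_{n+1} = y_n + h·k2.
x=0.000000, y=1.100000:
  k1 = f(0.000000, 1.100000) = 0.165000
  k2 = f(0.180000, 1.129700) = 0.208065
  y ← 1.100000 + 0.36·0.208065 = 1.174903
x=0.360000, y=1.174903:
  k1 = f(0.360000, 1.174903) = 0.273610
  k2 = f(0.540000, 1.224153) = 0.345022
  y ← 1.174903 + 0.36·0.345022 = 1.299111
y(0.72) ≈ 1.2991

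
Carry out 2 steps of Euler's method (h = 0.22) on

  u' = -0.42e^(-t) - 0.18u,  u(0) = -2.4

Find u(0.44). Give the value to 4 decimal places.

Euler: u_{n+1} = u_n + h·f(t_n, u_n).
t=0.000000, u=-2.400000: f=0.012000 → u ← -2.400000 + 0.22·0.012000 = -2.397360
t=0.220000, u=-2.397360: f=0.094467 → u ← -2.397360 + 0.22·0.094467 = -2.376577
u(0.44) ≈ -2.3766

-2.3766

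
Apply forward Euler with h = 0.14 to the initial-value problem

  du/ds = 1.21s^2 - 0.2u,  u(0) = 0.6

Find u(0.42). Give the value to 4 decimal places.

Euler: u_{n+1} = u_n + h·f(s_n, u_n).
s=0.000000, u=0.600000: f=-0.120000 → u ← 0.600000 + 0.14·(-0.120000) = 0.583200
s=0.140000, u=0.583200: f=-0.092924 → u ← 0.583200 + 0.14·(-0.092924) = 0.570191
s=0.280000, u=0.570191: f=-0.019174 → u ← 0.570191 + 0.14·(-0.019174) = 0.567506
u(0.42) ≈ 0.5675

0.5675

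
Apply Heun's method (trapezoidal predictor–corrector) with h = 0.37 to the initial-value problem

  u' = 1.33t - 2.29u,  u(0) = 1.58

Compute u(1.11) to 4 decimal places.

0.6367

Heun: k1 = f(t_n, u_n); k2 = f(t_n + h, u_n + h·k1); u_{n+1} = u_n + (h/2)·(k1 + k2).
t=0.000000, u=1.580000:
  k1 = f(0.000000, 1.580000) = -3.618200
  k2 = f(0.370000, 0.241266) = -0.060399
  u ← 1.580000 + (0.37/2)·(-3.618200 + (-0.060399)) = 0.899459
t=0.370000, u=0.899459:
  k1 = f(0.370000, 0.899459) = -1.567661
  k2 = f(0.740000, 0.319424) = 0.252718
  u ← 0.899459 + (0.37/2)·(-1.567661 + 0.252718) = 0.656195
t=0.740000, u=0.656195:
  k1 = f(0.740000, 0.656195) = -0.518486
  k2 = f(1.110000, 0.464355) = 0.412927
  u ← 0.656195 + (0.37/2)·(-0.518486 + 0.412927) = 0.636666
u(1.11) ≈ 0.6367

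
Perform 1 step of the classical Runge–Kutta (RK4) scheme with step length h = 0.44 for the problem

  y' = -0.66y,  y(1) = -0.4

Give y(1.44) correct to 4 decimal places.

-0.2992

RK4: k1 = f(s_n, y_n); k2 = f(s_n + h/2, y_n + (h/2)·k1); k3 = f(s_n + h/2, y_n + (h/2)·k2); k4 = f(s_n + h, y_n + h·k3); y_{n+1} = y_n + (h/6)·(k1 + 2k2 + 2k3 + k4).
s=1.000000, y=-0.400000:
  k1 = f(1.000000, -0.400000) = 0.264000
  k2 = f(1.220000, -0.341920) = 0.225667
  k3 = f(1.220000, -0.350353) = 0.231233
  k4 = f(1.440000, -0.298257) = 0.196850
  y ← -0.400000 + (0.44/6)·(k1 + 2k2 + 2k3 + k4) = -0.299192
y(1.44) ≈ -0.2992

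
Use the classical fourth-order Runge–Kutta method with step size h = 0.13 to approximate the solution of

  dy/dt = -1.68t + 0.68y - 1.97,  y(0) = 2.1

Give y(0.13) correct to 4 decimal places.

RK4: k1 = f(t_n, y_n); k2 = f(t_n + h/2, y_n + (h/2)·k1); k3 = f(t_n + h/2, y_n + (h/2)·k2); k4 = f(t_n + h, y_n + h·k3); y_{n+1} = y_n + (h/6)·(k1 + 2k2 + 2k3 + k4).
t=0.000000, y=2.100000:
  k1 = f(0.000000, 2.100000) = -0.542000
  k2 = f(0.065000, 2.064770) = -0.675156
  k3 = f(0.065000, 2.056115) = -0.681042
  k4 = f(0.130000, 2.011465) = -0.820604
  y ← 2.100000 + (0.13/6)·(k1 + 2k2 + 2k3 + k4) = 2.011708
y(0.13) ≈ 2.0117

2.0117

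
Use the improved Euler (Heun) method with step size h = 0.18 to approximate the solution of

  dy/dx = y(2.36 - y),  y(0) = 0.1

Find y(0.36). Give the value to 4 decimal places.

Heun: k1 = f(x_n, y_n); k2 = f(x_n + h, y_n + h·k1); y_{n+1} = y_n + (h/2)·(k1 + k2).
x=0.000000, y=0.100000:
  k1 = f(0.000000, 0.100000) = 0.226000
  k2 = f(0.180000, 0.140680) = 0.312214
  y ← 0.100000 + (0.18/2)·(0.226000 + 0.312214) = 0.148439
x=0.180000, y=0.148439:
  k1 = f(0.180000, 0.148439) = 0.328282
  k2 = f(0.360000, 0.207530) = 0.446702
  y ← 0.148439 + (0.18/2)·(0.328282 + 0.446702) = 0.218188
y(0.36) ≈ 0.2182

0.2182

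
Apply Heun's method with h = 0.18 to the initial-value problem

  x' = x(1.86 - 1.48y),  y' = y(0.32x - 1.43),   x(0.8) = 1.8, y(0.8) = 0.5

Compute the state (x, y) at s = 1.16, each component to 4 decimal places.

Heun on (x,y): k1 = f(s_n, state_n); k2 = f(s_n + h, state_n + h·k1); state_{n+1} = state_n + (h/2)·(k1 + k2).
0.800000: (1.800000, 0.500000)
  k1 = (2.016000, -0.427000)
  predictor → (2.162880, 0.423140)
  k2 = (2.668459, -0.312226)
  → (2.221601, 0.433470)
0.980000: (2.221601, 0.433470)
  k1 = (2.706943, -0.311703)
  predictor → (2.708851, 0.377363)
  k2 = (3.525576, -0.212519)
  → (2.782528, 0.386290)
(x(1.16), y(1.16)) ≈ (2.7825, 0.3863)

2.7825, 0.3863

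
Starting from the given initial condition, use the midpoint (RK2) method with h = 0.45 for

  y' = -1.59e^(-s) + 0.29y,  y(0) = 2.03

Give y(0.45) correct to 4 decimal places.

1.6942

Midpoint: k1 = f(s_n, y_n); k2 = f(s_n + h/2, y_n + (h/2)·k1); y_{n+1} = y_n + h·k2.
s=0.000000, y=2.030000:
  k1 = f(0.000000, 2.030000) = -1.001300
  k2 = f(0.225000, 1.804707) = -0.746276
  y ← 2.030000 + 0.45·(-0.746276) = 1.694176
y(0.45) ≈ 1.6942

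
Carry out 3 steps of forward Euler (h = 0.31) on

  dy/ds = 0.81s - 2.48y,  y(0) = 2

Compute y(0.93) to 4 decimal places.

Euler: y_{n+1} = y_n + h·f(s_n, y_n).
s=0.000000, y=2.000000: f=-4.960000 → y ← 2.000000 + 0.31·(-4.960000) = 0.462400
s=0.310000, y=0.462400: f=-0.895652 → y ← 0.462400 + 0.31·(-0.895652) = 0.184748
s=0.620000, y=0.184748: f=0.044025 → y ← 0.184748 + 0.31·0.044025 = 0.198396
y(0.93) ≈ 0.1984

0.1984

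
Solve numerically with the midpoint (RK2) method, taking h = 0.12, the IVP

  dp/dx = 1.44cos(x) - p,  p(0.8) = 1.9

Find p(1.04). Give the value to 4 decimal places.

1.6791

Midpoint: k1 = f(x_n, p_n); k2 = f(x_n + h/2, p_n + (h/2)·k1); p_{n+1} = p_n + h·k2.
x=0.800000, p=1.900000:
  k1 = f(0.800000, 1.900000) = -0.896742
  k2 = f(0.860000, 1.846195) = -0.906686
  p ← 1.900000 + 0.12·(-0.906686) = 1.791198
x=0.920000, p=1.791198:
  k1 = f(0.920000, 1.791198) = -0.918817
  k2 = f(0.980000, 1.736069) = -0.933956
  p ← 1.791198 + 0.12·(-0.933956) = 1.679123
p(1.04) ≈ 1.6791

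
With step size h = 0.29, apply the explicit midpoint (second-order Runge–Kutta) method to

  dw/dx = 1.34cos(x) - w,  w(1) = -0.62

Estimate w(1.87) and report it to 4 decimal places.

-0.2215

Midpoint: k1 = f(x_n, w_n); k2 = f(x_n + h/2, w_n + (h/2)·k1); w_{n+1} = w_n + h·k2.
x=1.000000, w=-0.620000:
  k1 = f(1.000000, -0.620000) = 1.344005
  k2 = f(1.145000, -0.425119) = 0.978601
  w ← -0.620000 + 0.29·0.978601 = -0.336206
x=1.290000, w=-0.336206:
  k1 = f(1.290000, -0.336206) = 0.707548
  k2 = f(1.435000, -0.233611) = 0.415020
  w ← -0.336206 + 0.29·0.415020 = -0.215850
x=1.580000, w=-0.215850:
  k1 = f(1.580000, -0.215850) = 0.203517
  k2 = f(1.725000, -0.186340) = -0.019475
  w ← -0.215850 + 0.29·(-0.019475) = -0.221498
w(1.87) ≈ -0.2215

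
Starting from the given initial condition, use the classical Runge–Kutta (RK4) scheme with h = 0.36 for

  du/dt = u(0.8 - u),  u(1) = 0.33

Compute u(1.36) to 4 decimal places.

0.3869

RK4: k1 = f(t_n, u_n); k2 = f(t_n + h/2, u_n + (h/2)·k1); k3 = f(t_n + h/2, u_n + (h/2)·k2); k4 = f(t_n + h, u_n + h·k3); u_{n+1} = u_n + (h/6)·(k1 + 2k2 + 2k3 + k4).
t=1.000000, u=0.330000:
  k1 = f(1.000000, 0.330000) = 0.155100
  k2 = f(1.180000, 0.357918) = 0.158229
  k3 = f(1.180000, 0.358481) = 0.158276
  k4 = f(1.360000, 0.386979) = 0.159830
  u ← 0.330000 + (0.36/6)·(k1 + 2k2 + 2k3 + k4) = 0.386876
u(1.36) ≈ 0.3869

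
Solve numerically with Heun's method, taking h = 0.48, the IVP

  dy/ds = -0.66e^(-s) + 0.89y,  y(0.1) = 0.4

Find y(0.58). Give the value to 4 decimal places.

Heun: k1 = f(s_n, y_n); k2 = f(s_n + h, y_n + h·k1); y_{n+1} = y_n + (h/2)·(k1 + k2).
s=0.100000, y=0.400000:
  k1 = f(0.100000, 0.400000) = -0.241193
  k2 = f(0.580000, 0.284228) = -0.116570
  y ← 0.400000 + (0.48/2)·(-0.241193 + (-0.116570)) = 0.314137
y(0.58) ≈ 0.3141

0.3141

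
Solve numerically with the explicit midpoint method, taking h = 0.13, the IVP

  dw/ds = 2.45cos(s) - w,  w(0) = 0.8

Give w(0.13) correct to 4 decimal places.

Midpoint: k1 = f(s_n, w_n); k2 = f(s_n + h/2, w_n + (h/2)·k1); w_{n+1} = w_n + h·k2.
s=0.000000, w=0.800000:
  k1 = f(0.000000, 0.800000) = 1.650000
  k2 = f(0.065000, 0.907250) = 1.537576
  w ← 0.800000 + 0.13·1.537576 = 0.999885
w(0.13) ≈ 0.9999

0.9999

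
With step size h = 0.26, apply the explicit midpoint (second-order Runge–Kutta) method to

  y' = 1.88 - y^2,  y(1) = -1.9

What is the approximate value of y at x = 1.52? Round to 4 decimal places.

-4.7747

Midpoint: k1 = f(x_n, y_n); k2 = f(x_n + h/2, y_n + (h/2)·k1); y_{n+1} = y_n + h·k2.
x=1.000000, y=-1.900000:
  k1 = f(1.000000, -1.900000) = -1.730000
  k2 = f(1.130000, -2.124900) = -2.635200
  y ← -1.900000 + 0.26·(-2.635200) = -2.585152
x=1.260000, y=-2.585152:
  k1 = f(1.260000, -2.585152) = -4.803011
  k2 = f(1.390000, -3.209543) = -8.421169
  y ← -2.585152 + 0.26·(-8.421169) = -4.774656
y(1.52) ≈ -4.7747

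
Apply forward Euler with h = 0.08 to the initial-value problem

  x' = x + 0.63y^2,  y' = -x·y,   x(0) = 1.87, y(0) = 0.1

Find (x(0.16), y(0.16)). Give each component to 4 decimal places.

2.1821, 0.0713

Euler on (x,y): x_{n+1} = x_n + h·x', y_{n+1} = y_n + h·y'.
0.000000: (1.870000, 0.100000); f=(1.876300, -0.187000) → (2.020104, 0.085040)
0.080000: (2.020104, 0.085040); f=(2.024660, -0.171790) → (2.182077, 0.071297)
(x(0.16), y(0.16)) ≈ (2.1821, 0.0713)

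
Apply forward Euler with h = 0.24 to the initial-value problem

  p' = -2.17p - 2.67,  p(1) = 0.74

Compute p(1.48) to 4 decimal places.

-0.7779

Euler: p_{n+1} = p_n + h·f(t_n, p_n).
t=1.000000, p=0.740000: f=-4.275800 → p ← 0.740000 + 0.24·(-4.275800) = -0.286192
t=1.240000, p=-0.286192: f=-2.048963 → p ← -0.286192 + 0.24·(-2.048963) = -0.777943
p(1.48) ≈ -0.7779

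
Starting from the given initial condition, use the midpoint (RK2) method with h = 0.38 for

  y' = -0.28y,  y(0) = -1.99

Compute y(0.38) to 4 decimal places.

-1.7895

Midpoint: k1 = f(s_n, y_n); k2 = f(s_n + h/2, y_n + (h/2)·k1); y_{n+1} = y_n + h·k2.
s=0.000000, y=-1.990000:
  k1 = f(0.000000, -1.990000) = 0.557200
  k2 = f(0.190000, -1.884132) = 0.527557
  y ← -1.990000 + 0.38·0.527557 = -1.789528
y(0.38) ≈ -1.7895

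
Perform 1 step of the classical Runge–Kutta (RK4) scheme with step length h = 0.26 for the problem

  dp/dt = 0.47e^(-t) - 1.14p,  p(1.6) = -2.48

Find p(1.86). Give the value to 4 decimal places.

-1.8252

RK4: k1 = f(t_n, p_n); k2 = f(t_n + h/2, p_n + (h/2)·k1); k3 = f(t_n + h/2, p_n + (h/2)·k2); k4 = f(t_n + h, p_n + h·k3); p_{n+1} = p_n + (h/6)·(k1 + 2k2 + 2k3 + k4).
t=1.600000, p=-2.480000:
  k1 = f(1.600000, -2.480000) = 2.922091
  k2 = f(1.730000, -2.100128) = 2.477470
  k3 = f(1.730000, -2.157929) = 2.543363
  k4 = f(1.860000, -1.818726) = 2.146513
  p ← -2.480000 + (0.26/6)·(k1 + 2k2 + 2k3 + k4) = -1.825222
p(1.86) ≈ -1.8252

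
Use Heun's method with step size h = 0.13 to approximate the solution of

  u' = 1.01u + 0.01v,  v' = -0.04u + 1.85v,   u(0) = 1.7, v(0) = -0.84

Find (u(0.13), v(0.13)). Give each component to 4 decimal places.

1.9366, -1.0768

Heun on (u,v): k1 = f(x_n, state_n); k2 = f(x_n + h, state_n + h·k1); state_{n+1} = state_n + (h/2)·(k1 + k2).
0.000000: (1.700000, -0.840000)
  k1 = (1.708600, -1.622000)
  predictor → (1.922118, -1.050860)
  k2 = (1.930831, -2.020976)
  → (1.936563, -1.076793)
(u(0.13), v(0.13)) ≈ (1.9366, -1.0768)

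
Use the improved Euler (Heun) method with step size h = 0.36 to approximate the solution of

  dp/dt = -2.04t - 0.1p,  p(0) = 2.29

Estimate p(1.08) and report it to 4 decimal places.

Heun: k1 = f(t_n, p_n); k2 = f(t_n + h, p_n + h·k1); p_{n+1} = p_n + (h/2)·(k1 + k2).
t=0.000000, p=2.290000:
  k1 = f(0.000000, 2.290000) = -0.229000
  k2 = f(0.360000, 2.207560) = -0.955156
  p ← 2.290000 + (0.36/2)·(-0.229000 + (-0.955156)) = 2.076852
t=0.360000, p=2.076852:
  k1 = f(0.360000, 2.076852) = -0.942085
  k2 = f(0.720000, 1.737701) = -1.642570
  p ← 2.076852 + (0.36/2)·(-0.942085 + (-1.642570)) = 1.611614
t=0.720000, p=1.611614:
  k1 = f(0.720000, 1.611614) = -1.629961
  k2 = f(1.080000, 1.024828) = -2.305683
  p ← 1.611614 + (0.36/2)·(-1.629961 + (-2.305683)) = 0.903198
p(1.08) ≈ 0.9032

0.9032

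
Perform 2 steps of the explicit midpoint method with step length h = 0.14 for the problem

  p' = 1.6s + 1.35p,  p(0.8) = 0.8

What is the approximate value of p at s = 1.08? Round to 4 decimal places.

Midpoint: k1 = f(s_n, p_n); k2 = f(s_n + h/2, p_n + (h/2)·k1); p_{n+1} = p_n + h·k2.
s=0.800000, p=0.800000:
  k1 = f(0.800000, 0.800000) = 2.360000
  k2 = f(0.870000, 0.965200) = 2.695020
  p ← 0.800000 + 0.14·2.695020 = 1.177303
s=0.940000, p=1.177303:
  k1 = f(0.940000, 1.177303) = 3.093359
  k2 = f(1.010000, 1.393838) = 3.497681
  p ← 1.177303 + 0.14·3.497681 = 1.666978
p(1.08) ≈ 1.6670

1.6670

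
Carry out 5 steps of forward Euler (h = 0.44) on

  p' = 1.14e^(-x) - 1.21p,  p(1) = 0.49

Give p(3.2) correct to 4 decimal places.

0.1035

Euler: p_{n+1} = p_n + h·f(x_n, p_n).
x=1.000000, p=0.490000: f=-0.173517 → p ← 0.490000 + 0.44·(-0.173517) = 0.413652
x=1.440000, p=0.413652: f=-0.230422 → p ← 0.413652 + 0.44·(-0.230422) = 0.312267
x=1.880000, p=0.312267: f=-0.203890 → p ← 0.312267 + 0.44·(-0.203890) = 0.222555
x=2.320000, p=0.222555: f=-0.157260 → p ← 0.222555 + 0.44·(-0.157260) = 0.153361
x=2.760000, p=0.153361: f=-0.113414 → p ← 0.153361 + 0.44·(-0.113414) = 0.103459
p(3.2) ≈ 0.1035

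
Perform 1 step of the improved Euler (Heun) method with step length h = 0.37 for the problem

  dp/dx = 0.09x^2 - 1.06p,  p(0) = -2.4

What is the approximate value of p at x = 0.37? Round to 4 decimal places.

Heun: k1 = f(x_n, p_n); k2 = f(x_n + h, p_n + h·k1); p_{n+1} = p_n + (h/2)·(k1 + k2).
x=0.000000, p=-2.400000:
  k1 = f(0.000000, -2.400000) = 2.544000
  k2 = f(0.370000, -1.458720) = 1.558564
  p ← -2.400000 + (0.37/2)·(2.544000 + 1.558564) = -1.641026
p(0.37) ≈ -1.6410

-1.6410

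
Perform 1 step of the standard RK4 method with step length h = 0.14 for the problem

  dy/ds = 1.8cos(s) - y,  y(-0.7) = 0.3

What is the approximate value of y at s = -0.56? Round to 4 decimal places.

RK4: k1 = f(s_n, y_n); k2 = f(s_n + h/2, y_n + (h/2)·k1); k3 = f(s_n + h/2, y_n + (h/2)·k2); k4 = f(s_n + h, y_n + h·k3); y_{n+1} = y_n + (h/6)·(k1 + 2k2 + 2k3 + k4).
s=-0.700000, y=0.300000:
  k1 = f(-0.700000, 0.300000) = 1.076716
  k2 = f(-0.630000, 0.375370) = 1.079079
  k3 = f(-0.630000, 0.375536) = 1.078914
  k4 = f(-0.560000, 0.451048) = 1.074011
  y ← 0.300000 + (0.14/6)·(k1 + 2k2 + 2k3 + k4) = 0.450890
y(-0.56) ≈ 0.4509

0.4509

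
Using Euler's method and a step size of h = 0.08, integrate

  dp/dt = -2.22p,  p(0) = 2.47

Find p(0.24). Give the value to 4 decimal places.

Euler: p_{n+1} = p_n + h·f(t_n, p_n).
t=0.000000, p=2.470000: f=-5.483400 → p ← 2.470000 + 0.08·(-5.483400) = 2.031328
t=0.080000, p=2.031328: f=-4.509548 → p ← 2.031328 + 0.08·(-4.509548) = 1.670564
t=0.160000, p=1.670564: f=-3.708652 → p ← 1.670564 + 0.08·(-3.708652) = 1.373872
p(0.24) ≈ 1.3739

1.3739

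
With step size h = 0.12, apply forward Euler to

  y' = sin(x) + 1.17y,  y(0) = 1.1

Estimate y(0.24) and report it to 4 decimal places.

1.4449

Euler: y_{n+1} = y_n + h·f(x_n, y_n).
x=0.000000, y=1.100000: f=1.287000 → y ← 1.100000 + 0.12·1.287000 = 1.254440
x=0.120000, y=1.254440: f=1.587407 → y ← 1.254440 + 0.12·1.587407 = 1.444929
y(0.24) ≈ 1.4449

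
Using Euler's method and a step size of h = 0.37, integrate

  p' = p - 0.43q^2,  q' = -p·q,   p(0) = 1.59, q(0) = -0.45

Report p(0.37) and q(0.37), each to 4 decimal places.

Euler on (p,q): p_{n+1} = p_n + h·p', q_{n+1} = q_n + h·q'.
0.000000: (1.590000, -0.450000); f=(1.502925, 0.715500) → (2.146082, -0.185265)
(p(0.37), q(0.37)) ≈ (2.1461, -0.1853)

2.1461, -0.1853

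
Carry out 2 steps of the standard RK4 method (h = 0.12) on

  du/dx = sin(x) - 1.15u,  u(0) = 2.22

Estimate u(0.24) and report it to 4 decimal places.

RK4: k1 = f(x_n, u_n); k2 = f(x_n + h/2, u_n + (h/2)·k1); k3 = f(x_n + h/2, u_n + (h/2)·k2); k4 = f(x_n + h, u_n + h·k3); u_{n+1} = u_n + (h/6)·(k1 + 2k2 + 2k3 + k4).
x=0.000000, u=2.220000:
  k1 = f(0.000000, 2.220000) = -2.553000
  k2 = f(0.060000, 2.066820) = -2.316879
  k3 = f(0.060000, 2.080987) = -2.333171
  k4 = f(0.120000, 1.940019) = -2.111310
  u ← 2.220000 + (0.12/6)·(k1 + 2k2 + 2k3 + k4) = 1.940712
x=0.120000, u=1.940712:
  k1 = f(0.120000, 1.940712) = -2.112106
  k2 = f(0.180000, 1.813985) = -1.907054
  k3 = f(0.180000, 1.826289) = -1.921202
  k4 = f(0.240000, 1.710168) = -1.728990
  u ← 1.940712 + (0.12/6)·(k1 + 2k2 + 2k3 + k4) = 1.710760
u(0.24) ≈ 1.7108

1.7108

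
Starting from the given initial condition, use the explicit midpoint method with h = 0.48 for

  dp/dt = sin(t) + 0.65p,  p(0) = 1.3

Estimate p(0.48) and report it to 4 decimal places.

1.8830

Midpoint: k1 = f(t_n, p_n); k2 = f(t_n + h/2, p_n + (h/2)·k1); p_{n+1} = p_n + h·k2.
t=0.000000, p=1.300000:
  k1 = f(0.000000, 1.300000) = 0.845000
  k2 = f(0.240000, 1.502800) = 1.214523
  p ← 1.300000 + 0.48·1.214523 = 1.882971
p(0.48) ≈ 1.8830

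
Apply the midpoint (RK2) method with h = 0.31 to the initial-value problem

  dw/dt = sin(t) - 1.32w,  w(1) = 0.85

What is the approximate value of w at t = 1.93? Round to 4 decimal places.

Midpoint: k1 = f(t_n, w_n); k2 = f(t_n + h/2, w_n + (h/2)·k1); w_{n+1} = w_n + h·k2.
t=1.000000, w=0.850000:
  k1 = f(1.000000, 0.850000) = -0.280529
  k2 = f(1.155000, 0.806518) = -0.149809
  w ← 0.850000 + 0.31·(-0.149809) = 0.803559
t=1.310000, w=0.803559:
  k1 = f(1.310000, 0.803559) = -0.094513
  k2 = f(1.465000, 0.788910) = -0.046952
  w ← 0.803559 + 0.31·(-0.046952) = 0.789004
t=1.620000, w=0.789004:
  k1 = f(1.620000, 0.789004) = -0.042696
  k2 = f(1.775000, 0.782386) = -0.053527
  w ← 0.789004 + 0.31·(-0.053527) = 0.772411
w(1.93) ≈ 0.7724

0.7724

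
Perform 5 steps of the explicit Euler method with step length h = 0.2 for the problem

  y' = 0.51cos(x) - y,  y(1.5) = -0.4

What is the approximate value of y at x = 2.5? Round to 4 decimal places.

-0.2651

Euler: y_{n+1} = y_n + h·f(x_n, y_n).
x=1.500000, y=-0.400000: f=0.436076 → y ← -0.400000 + 0.2·0.436076 = -0.312785
x=1.700000, y=-0.312785: f=0.247074 → y ← -0.312785 + 0.2·0.247074 = -0.263370
x=1.900000, y=-0.263370: f=0.098492 → y ← -0.263370 + 0.2·0.098492 = -0.243672
x=2.100000, y=-0.243672: f=-0.013800 → y ← -0.243672 + 0.2·(-0.013800) = -0.246432
x=2.300000, y=-0.246432: f=-0.093369 → y ← -0.246432 + 0.2·(-0.093369) = -0.265105
y(2.5) ≈ -0.2651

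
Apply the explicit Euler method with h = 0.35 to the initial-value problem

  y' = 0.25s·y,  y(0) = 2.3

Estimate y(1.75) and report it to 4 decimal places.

3.0832

Euler: y_{n+1} = y_n + h·f(s_n, y_n).
s=0.000000, y=2.300000: f=0.000000 → y ← 2.300000 + 0.35·0.000000 = 2.300000
s=0.350000, y=2.300000: f=0.201250 → y ← 2.300000 + 0.35·0.201250 = 2.370437
s=0.700000, y=2.370437: f=0.414827 → y ← 2.370437 + 0.35·0.414827 = 2.515627
s=1.050000, y=2.515627: f=0.660352 → y ← 2.515627 + 0.35·0.660352 = 2.746750
s=1.400000, y=2.746750: f=0.961363 → y ← 2.746750 + 0.35·0.961363 = 3.083227
y(1.75) ≈ 3.0832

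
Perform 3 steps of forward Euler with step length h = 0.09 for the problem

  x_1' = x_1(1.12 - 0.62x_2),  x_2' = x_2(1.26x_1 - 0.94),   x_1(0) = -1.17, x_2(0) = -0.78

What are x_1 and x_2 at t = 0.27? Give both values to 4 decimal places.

Euler on (x_1,x_2): x_1_{n+1} = x_1_n + h·x_1', x_2_{n+1} = x_2_n + h·x_2'.
0.000000: (-1.170000, -0.780000); f=(-1.876212, 1.883076) → (-1.338859, -0.610523)
0.090000: (-1.338859, -0.610523); f=(-2.006313, 1.603821) → (-1.519427, -0.466179)
0.180000: (-1.519427, -0.466179); f=(-2.140920, 1.330699) → (-1.712110, -0.346416)
(x_1(0.27), x_2(0.27)) ≈ (-1.7121, -0.3464)

-1.7121, -0.3464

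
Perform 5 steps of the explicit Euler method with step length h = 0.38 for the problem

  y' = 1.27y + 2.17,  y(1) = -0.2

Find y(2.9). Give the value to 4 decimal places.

Euler: y_{n+1} = y_n + h·f(s_n, y_n).
s=1.000000, y=-0.200000: f=1.916000 → y ← -0.200000 + 0.38·1.916000 = 0.528080
s=1.380000, y=0.528080: f=2.840662 → y ← 0.528080 + 0.38·2.840662 = 1.607531
s=1.760000, y=1.607531: f=4.211565 → y ← 1.607531 + 0.38·4.211565 = 3.207926
s=2.140000, y=3.207926: f=6.244066 → y ← 3.207926 + 0.38·6.244066 = 5.580671
s=2.520000, y=5.580671: f=9.257452 → y ← 5.580671 + 0.38·9.257452 = 9.098503
y(2.9) ≈ 9.0985

9.0985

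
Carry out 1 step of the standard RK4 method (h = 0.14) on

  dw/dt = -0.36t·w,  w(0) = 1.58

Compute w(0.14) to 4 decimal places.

RK4: k1 = f(t_n, w_n); k2 = f(t_n + h/2, w_n + (h/2)·k1); k3 = f(t_n + h/2, w_n + (h/2)·k2); k4 = f(t_n + h, w_n + h·k3); w_{n+1} = w_n + (h/6)·(k1 + 2k2 + 2k3 + k4).
t=0.000000, w=1.580000:
  k1 = f(0.000000, 1.580000) = 0.000000
  k2 = f(0.070000, 1.580000) = -0.039816
  k3 = f(0.070000, 1.577213) = -0.039746
  k4 = f(0.140000, 1.574436) = -0.079352
  w ← 1.580000 + (0.14/6)·(k1 + 2k2 + 2k3 + k4) = 1.574436
w(0.14) ≈ 1.5744

1.5744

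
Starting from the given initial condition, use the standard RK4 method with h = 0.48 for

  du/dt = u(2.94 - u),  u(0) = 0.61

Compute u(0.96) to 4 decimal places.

RK4: k1 = f(t_n, u_n); k2 = f(t_n + h/2, u_n + (h/2)·k1); k3 = f(t_n + h/2, u_n + (h/2)·k2); k4 = f(t_n + h, u_n + h·k3); u_{n+1} = u_n + (h/6)·(k1 + 2k2 + 2k3 + k4).
t=0.000000, u=0.610000:
  k1 = f(0.000000, 0.610000) = 1.421300
  k2 = f(0.240000, 0.951112) = 1.891655
  k3 = f(0.240000, 1.063997) = 1.996062
  k4 = f(0.480000, 1.568110) = 2.151274
  u ← 0.610000 + (0.48/6)·(k1 + 2k2 + 2k3 + k4) = 1.517841
t=0.480000, u=1.517841:
  k1 = f(0.480000, 1.517841) = 2.158611
  k2 = f(0.720000, 2.035907) = 1.840649
  k3 = f(0.720000, 1.959596) = 1.921195
  k4 = f(0.960000, 2.440014) = 1.219972
  u ← 1.517841 + (0.48/6)·(k1 + 2k2 + 2k3 + k4) = 2.390022
u(0.96) ≈ 2.3900

2.3900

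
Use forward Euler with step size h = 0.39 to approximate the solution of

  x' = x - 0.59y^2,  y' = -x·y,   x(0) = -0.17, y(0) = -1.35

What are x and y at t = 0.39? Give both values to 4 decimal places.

Euler on (x,y): x_{n+1} = x_n + h·x', y_{n+1} = y_n + h·y'.
0.000000: (-0.170000, -1.350000); f=(-1.245275, -0.229500) → (-0.655657, -1.439505)
(x(0.39), y(0.39)) ≈ (-0.6557, -1.4395)

-0.6557, -1.4395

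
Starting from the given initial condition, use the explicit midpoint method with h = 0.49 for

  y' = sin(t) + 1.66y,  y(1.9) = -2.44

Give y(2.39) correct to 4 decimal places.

-4.6319

Midpoint: k1 = f(t_n, y_n); k2 = f(t_n + h/2, y_n + (h/2)·k1); y_{n+1} = y_n + h·k2.
t=1.900000, y=-2.440000:
  k1 = f(1.900000, -2.440000) = -3.104100
  k2 = f(2.145000, -3.200504) = -4.473212
  y ← -2.440000 + 0.49·(-4.473212) = -4.631874
y(2.39) ≈ -4.6319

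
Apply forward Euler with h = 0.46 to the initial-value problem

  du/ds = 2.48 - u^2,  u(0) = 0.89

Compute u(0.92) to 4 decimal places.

Euler: u_{n+1} = u_n + h·f(s_n, u_n).
s=0.000000, u=0.890000: f=1.687900 → u ← 0.890000 + 0.46·1.687900 = 1.666434
s=0.460000, u=1.666434: f=-0.297002 → u ← 1.666434 + 0.46·(-0.297002) = 1.529813
u(0.92) ≈ 1.5298

1.5298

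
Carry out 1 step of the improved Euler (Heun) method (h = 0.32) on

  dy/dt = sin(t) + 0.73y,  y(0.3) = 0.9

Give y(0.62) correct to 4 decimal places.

1.2861

Heun: k1 = f(t_n, y_n); k2 = f(t_n + h, y_n + h·k1); y_{n+1} = y_n + (h/2)·(k1 + k2).
t=0.300000, y=0.900000:
  k1 = f(0.300000, 0.900000) = 0.952520
  k2 = f(0.620000, 1.204806) = 1.460544
  y ← 0.900000 + (0.32/2)·(0.952520 + 1.460544) = 1.286090
y(0.62) ≈ 1.2861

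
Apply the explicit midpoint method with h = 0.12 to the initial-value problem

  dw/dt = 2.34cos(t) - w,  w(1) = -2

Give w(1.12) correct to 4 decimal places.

-1.6462

Midpoint: k1 = f(t_n, w_n); k2 = f(t_n + h/2, w_n + (h/2)·k1); w_{n+1} = w_n + h·k2.
t=1.000000, w=-2.000000:
  k1 = f(1.000000, -2.000000) = 3.264307
  k2 = f(1.060000, -1.804142) = 2.948102
  w ← -2.000000 + 0.12·2.948102 = -1.646228
w(1.12) ≈ -1.6462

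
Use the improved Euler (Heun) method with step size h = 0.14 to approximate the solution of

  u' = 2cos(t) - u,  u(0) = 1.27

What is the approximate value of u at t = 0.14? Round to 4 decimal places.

1.3637

Heun: k1 = f(t_n, u_n); k2 = f(t_n + h, u_n + h·k1); u_{n+1} = u_n + (h/2)·(k1 + k2).
t=0.000000, u=1.270000:
  k1 = f(0.000000, 1.270000) = 0.730000
  k2 = f(0.140000, 1.372200) = 0.608232
  u ← 1.270000 + (0.14/2)·(0.730000 + 0.608232) = 1.363676
u(0.14) ≈ 1.3637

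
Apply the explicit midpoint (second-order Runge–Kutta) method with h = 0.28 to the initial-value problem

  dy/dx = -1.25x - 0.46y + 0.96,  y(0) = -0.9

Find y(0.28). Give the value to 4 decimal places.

Midpoint: k1 = f(x_n, y_n); k2 = f(x_n + h/2, y_n + (h/2)·k1); y_{n+1} = y_n + h·k2.
x=0.000000, y=-0.900000:
  k1 = f(0.000000, -0.900000) = 1.374000
  k2 = f(0.140000, -0.707640) = 1.110514
  y ← -0.900000 + 0.28·1.110514 = -0.589056
y(0.28) ≈ -0.5891

-0.5891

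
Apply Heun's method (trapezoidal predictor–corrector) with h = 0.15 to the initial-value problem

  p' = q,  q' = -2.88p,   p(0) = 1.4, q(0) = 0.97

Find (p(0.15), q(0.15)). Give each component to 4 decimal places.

1.5001, 0.3338

Heun on (p,q): k1 = f(t_n, state_n); k2 = f(t_n + h, state_n + h·k1); state_{n+1} = state_n + (h/2)·(k1 + k2).
0.000000: (1.400000, 0.970000)
  k1 = (0.970000, -4.032000)
  predictor → (1.545500, 0.365200)
  k2 = (0.365200, -4.451040)
  → (1.500140, 0.333772)
(p(0.15), q(0.15)) ≈ (1.5001, 0.3338)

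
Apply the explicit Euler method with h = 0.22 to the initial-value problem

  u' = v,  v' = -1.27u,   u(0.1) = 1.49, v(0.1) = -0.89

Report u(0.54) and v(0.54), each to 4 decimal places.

Euler on (u,v): u_{n+1} = u_n + h·u', v_{n+1} = v_n + h·v'.
0.100000: (1.490000, -0.890000); f=(-0.890000, -1.892300) → (1.294200, -1.306306)
0.320000: (1.294200, -1.306306); f=(-1.306306, -1.643634) → (1.006813, -1.667905)
(u(0.54), v(0.54)) ≈ (1.0068, -1.6679)

1.0068, -1.6679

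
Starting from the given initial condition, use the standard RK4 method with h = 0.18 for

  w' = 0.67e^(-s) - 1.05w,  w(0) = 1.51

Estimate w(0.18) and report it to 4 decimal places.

1.3502

RK4: k1 = f(s_n, w_n); k2 = f(s_n + h/2, w_n + (h/2)·k1); k3 = f(s_n + h/2, w_n + (h/2)·k2); k4 = f(s_n + h, w_n + h·k3); w_{n+1} = w_n + (h/6)·(k1 + 2k2 + 2k3 + k4).
s=0.000000, w=1.510000:
  k1 = f(0.000000, 1.510000) = -0.915500
  k2 = f(0.090000, 1.427605) = -0.886651
  k3 = f(0.090000, 1.430201) = -0.889378
  k4 = f(0.180000, 1.349912) = -0.857777
  w ← 1.510000 + (0.18/6)·(k1 + 2k2 + 2k3 + k4) = 1.350240
w(0.18) ≈ 1.3502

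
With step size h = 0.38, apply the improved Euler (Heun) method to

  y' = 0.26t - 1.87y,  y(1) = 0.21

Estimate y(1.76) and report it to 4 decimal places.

Heun: k1 = f(t_n, y_n); k2 = f(t_n + h, y_n + h·k1); y_{n+1} = y_n + (h/2)·(k1 + k2).
t=1.000000, y=0.210000:
  k1 = f(1.000000, 0.210000) = -0.132700
  k2 = f(1.380000, 0.159574) = 0.060397
  y ← 0.210000 + (0.38/2)·(-0.132700 + 0.060397) = 0.196262
t=1.380000, y=0.196262:
  k1 = f(1.380000, 0.196262) = -0.008211
  k2 = f(1.760000, 0.193142) = 0.096424
  y ← 0.196262 + (0.38/2)·(-0.008211 + 0.096424) = 0.213023
y(1.76) ≈ 0.2130

0.2130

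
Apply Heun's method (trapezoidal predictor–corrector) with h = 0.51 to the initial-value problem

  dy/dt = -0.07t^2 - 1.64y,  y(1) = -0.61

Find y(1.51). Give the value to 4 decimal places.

-0.3568

Heun: k1 = f(t_n, y_n); k2 = f(t_n + h, y_n + h·k1); y_{n+1} = y_n + (h/2)·(k1 + k2).
t=1.000000, y=-0.610000:
  k1 = f(1.000000, -0.610000) = 0.930400
  k2 = f(1.510000, -0.135496) = 0.062606
  y ← -0.610000 + (0.51/2)·(0.930400 + 0.062606) = -0.356783
y(1.51) ≈ -0.3568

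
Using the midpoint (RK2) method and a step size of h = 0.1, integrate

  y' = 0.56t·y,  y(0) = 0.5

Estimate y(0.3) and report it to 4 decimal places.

Midpoint: k1 = f(t_n, y_n); k2 = f(t_n + h/2, y_n + (h/2)·k1); y_{n+1} = y_n + h·k2.
t=0.000000, y=0.500000:
  k1 = f(0.000000, 0.500000) = 0.000000
  k2 = f(0.050000, 0.500000) = 0.014000
  y ← 0.500000 + 0.1·0.014000 = 0.501400
t=0.100000, y=0.501400:
  k1 = f(0.100000, 0.501400) = 0.028078
  k2 = f(0.150000, 0.502804) = 0.042236
  y ← 0.501400 + 0.1·0.042236 = 0.505624
t=0.200000, y=0.505624:
  k1 = f(0.200000, 0.505624) = 0.056630
  k2 = f(0.250000, 0.508455) = 0.071184
  y ← 0.505624 + 0.1·0.071184 = 0.512742
y(0.3) ≈ 0.5127

0.5127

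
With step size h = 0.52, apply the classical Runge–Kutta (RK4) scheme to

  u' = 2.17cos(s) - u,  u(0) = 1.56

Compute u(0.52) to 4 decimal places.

RK4: k1 = f(s_n, u_n); k2 = f(s_n + h/2, u_n + (h/2)·k1); k3 = f(s_n + h/2, u_n + (h/2)·k2); k4 = f(s_n + h, u_n + h·k3); u_{n+1} = u_n + (h/6)·(k1 + 2k2 + 2k3 + k4).
s=0.000000, u=1.560000:
  k1 = f(0.000000, 1.560000) = 0.610000
  k2 = f(0.260000, 1.718600) = 0.378466
  k3 = f(0.260000, 1.658401) = 0.438665
  k4 = f(0.520000, 1.788106) = 0.095062
  u ← 1.560000 + (0.52/6)·(k1 + 2k2 + 2k3 + k4) = 1.762741
u(0.52) ≈ 1.7627

1.7627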